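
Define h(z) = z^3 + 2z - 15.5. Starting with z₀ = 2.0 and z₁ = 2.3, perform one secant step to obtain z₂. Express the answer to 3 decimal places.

2.220

h(2.0) = -3.50000, h(2.3) = 1.26700
z₂ = 2.30000 − 1.26700·(2.30000 − 2.00000) / (1.26700 − (-3.50000)) = 2.30000 − (0.38010)/(4.76700) = 2.22026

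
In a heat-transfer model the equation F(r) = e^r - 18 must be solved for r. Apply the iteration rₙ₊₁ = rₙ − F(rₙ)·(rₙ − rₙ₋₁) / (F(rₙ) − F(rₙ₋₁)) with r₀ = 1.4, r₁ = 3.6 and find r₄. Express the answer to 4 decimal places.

F(1.4) = -13.944800, F(3.6) = 18.598234
r₂ = 3.600000 − 18.598234·(3.600000 − 1.400000) / (18.598234 − (-13.944800)) = 3.600000 − (40.916116)/(32.543034) = 2.342707
F(2.342707) = -7.590619
r₃ = 2.342707 − (-7.590619)·(2.342707 − 3.600000) / (-7.590619 − 18.598234) = 2.342707 − (9.543629)/(-26.188853) = 2.707123
F(2.707123) = -3.013900
r₄ = 2.707123 − (-3.013900)·(2.707123 − 2.342707) / (-3.013900 − (-7.590619)) = 2.707123 − (-1.098312)/(4.576719) = 2.947101

2.9471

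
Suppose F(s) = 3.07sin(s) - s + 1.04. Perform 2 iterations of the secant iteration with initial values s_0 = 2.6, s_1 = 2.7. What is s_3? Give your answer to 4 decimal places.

2.6062

F(2.6) = 0.022589, F(2.7) = -0.347944
s_2 = 2.700000 − (-0.347944)·(2.700000 − 2.600000) / (-0.347944 − 0.022589) = 2.700000 − (-0.034794)/(-0.370533) = 2.606096
F(2.606096) = 0.000426
s_3 = 2.606096 − 0.000426·(2.606096 − 2.700000) / (0.000426 − (-0.347944)) = 2.606096 − (-0.000040)/(0.348370) = 2.606211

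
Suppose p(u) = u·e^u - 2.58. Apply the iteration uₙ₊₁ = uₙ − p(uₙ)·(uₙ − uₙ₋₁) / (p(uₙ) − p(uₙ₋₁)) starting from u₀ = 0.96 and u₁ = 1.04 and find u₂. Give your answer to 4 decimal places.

p(0.96) = -0.072771, p(1.04) = 0.362386
u₂ = 1.040000 − 0.362386·(1.040000 − 0.960000) / (0.362386 − (-0.072771)) = 1.040000 − (0.028991)/(0.435157) = 0.973378

0.9734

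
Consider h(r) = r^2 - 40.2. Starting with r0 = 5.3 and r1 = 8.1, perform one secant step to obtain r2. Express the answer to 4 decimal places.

6.2037

h(5.3) = -12.110000, h(8.1) = 25.410000
r2 = 8.100000 − 25.410000·(8.100000 − 5.300000) / (25.410000 − (-12.110000)) = 8.100000 − (71.148000)/(37.520000) = 6.203731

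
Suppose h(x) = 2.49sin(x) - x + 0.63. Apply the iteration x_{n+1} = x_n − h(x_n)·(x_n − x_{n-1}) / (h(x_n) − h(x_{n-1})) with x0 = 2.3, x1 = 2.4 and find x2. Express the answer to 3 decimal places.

2.368

h(2.3) = 0.18681, h(2.4) = -0.08810
x2 = 2.40000 − (-0.08810)·(2.40000 − 2.30000) / (-0.08810 − 0.18681) = 2.40000 − (-0.00881)/(-0.27490) = 2.36795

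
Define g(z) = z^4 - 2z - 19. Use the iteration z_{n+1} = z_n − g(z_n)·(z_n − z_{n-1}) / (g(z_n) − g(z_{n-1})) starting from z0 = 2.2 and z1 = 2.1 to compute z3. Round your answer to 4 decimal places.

2.1994

g(2.2) = 0.025600, g(2.1) = -3.751900
z2 = 2.100000 − (-3.751900)·(2.100000 − 2.200000) / (-3.751900 − 0.025600) = 2.100000 − (0.375190)/(-3.777500) = 2.199322
g(2.199322) = -0.001896
z3 = 2.199322 − (-0.001896)·(2.199322 − 2.100000) / (-0.001896 − (-3.751900)) = 2.199322 − (-0.000188)/(3.750004) = 2.199373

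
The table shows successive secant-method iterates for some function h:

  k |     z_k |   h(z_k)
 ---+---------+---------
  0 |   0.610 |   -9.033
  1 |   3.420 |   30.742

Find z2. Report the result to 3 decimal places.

z2 = 3.420 − 30.742·(3.420 − 0.610) / (30.742 − (-9.033))
   = 3.420 − (86.38502)/(39.77500) = 1.24816

1.248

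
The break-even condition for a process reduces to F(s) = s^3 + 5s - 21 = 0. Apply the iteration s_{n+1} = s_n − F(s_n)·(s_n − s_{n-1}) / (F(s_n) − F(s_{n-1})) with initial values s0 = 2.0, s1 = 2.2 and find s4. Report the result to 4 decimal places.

F(2.0) = -3.000000, F(2.2) = 0.648000
s2 = 2.200000 − 0.648000·(2.200000 − 2.000000) / (0.648000 − (-3.000000)) = 2.200000 − (0.129600)/(3.648000) = 2.164474
F(2.164474) = -0.037189
s3 = 2.164474 − (-0.037189)·(2.164474 − 2.200000) / (-0.037189 − 0.648000) = 2.164474 − (0.001321)/(-0.685189) = 2.166402
F(2.166402) = -0.000423
s4 = 2.166402 − (-0.000423)·(2.166402 − 2.164474) / (-0.000423 − (-0.037189)) = 2.166402 − (-0.000001)/(0.036765) = 2.166424

2.1664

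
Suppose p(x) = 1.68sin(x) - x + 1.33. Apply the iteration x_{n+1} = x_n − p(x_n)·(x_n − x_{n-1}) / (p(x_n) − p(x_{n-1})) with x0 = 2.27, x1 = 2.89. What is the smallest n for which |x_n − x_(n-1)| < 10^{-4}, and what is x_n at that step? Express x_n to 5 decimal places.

n = 5, x_n = 2.42873

p(2.27) = 0.3457963, p(2.89) = -1.1417694
x2 = 2.8900000 − (-1.1417694)·(0.6200000)/(-1.4875657) = 2.4141239;  |Δ| = 0.4758761
p(2.4141239) = 0.0330447
x3 = 2.4141239 − 0.0330447·(-0.4758761)/(1.1748141) = 2.4275091;  |Δ| = 0.0133853
p(2.4275091) = 0.0027651
x4 = 2.4275091 − 0.0027651·(0.0133853)/(-0.0302797) = 2.4287314;  |Δ| = 0.0012223
p(2.4287314) = -0.0000099
x5 = 2.4287314 − (-0.0000099)·(0.0012223)/(-0.0027749) = 2.4287271;  |Δ| = 0.0000043
|x5 − x4| = 0.0000043 < 10^{-4}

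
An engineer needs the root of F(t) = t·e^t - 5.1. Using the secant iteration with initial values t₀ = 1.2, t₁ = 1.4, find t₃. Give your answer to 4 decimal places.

F(1.2) = -1.115860, F(1.4) = 0.577280
t₂ = 1.400000 − 0.577280·(1.400000 − 1.200000) / (0.577280 − (-1.115860)) = 1.400000 − (0.115456)/(1.693140) = 1.331810
F(1.331810) = -0.055250
t₃ = 1.331810 − (-0.055250)·(1.331810 − 1.400000) / (-0.055250 − 0.577280) = 1.331810 − (0.003768)/(-0.632530) = 1.337766

1.3378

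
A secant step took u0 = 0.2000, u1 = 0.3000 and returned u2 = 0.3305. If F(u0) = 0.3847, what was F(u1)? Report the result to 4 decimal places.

0.0899

The secant line through (0.2000, 0.3847) and (0.3000, F(u1)) crosses zero at u2 = 0.3305.
So (0.2000, 0.3847), (0.3000, F(u1)), (0.3305, 0) are collinear:
F(u1) = 0.3847 · (0.3000 − 0.3305) / (0.2000 − 0.3305) = 0.3847 · (-0.030500)/(-0.130500) = 0.089911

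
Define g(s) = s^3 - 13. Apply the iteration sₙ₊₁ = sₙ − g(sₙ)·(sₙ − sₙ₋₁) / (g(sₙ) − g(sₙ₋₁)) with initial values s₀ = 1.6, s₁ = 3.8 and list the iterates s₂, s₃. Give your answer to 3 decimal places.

1.986, 2.185

g(1.6) = -8.90400, g(3.8) = 41.87200
s₂ = 3.80000 − 41.87200·(3.80000 − 1.60000) / (41.87200 − (-8.90400)) = 3.80000 − (92.11840)/(50.77600) = 1.98579
g(1.98579) = -5.16933
s₃ = 1.98579 − (-5.16933)·(1.98579 − 3.80000) / (-5.16933 − 41.87200) = 1.98579 − (9.37825)/(-47.04133) = 2.18515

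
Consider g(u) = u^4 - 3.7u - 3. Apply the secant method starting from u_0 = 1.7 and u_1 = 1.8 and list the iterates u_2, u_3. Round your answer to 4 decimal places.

1.7528, 1.7553

g(1.7) = -0.937900, g(1.8) = 0.837600
u_2 = 1.800000 − 0.837600·(1.800000 − 1.700000) / (0.837600 − (-0.937900)) = 1.800000 − (0.083760)/(1.775500) = 1.752825
g(1.752825) = -0.045846
u_3 = 1.752825 − (-0.045846)·(1.752825 − 1.800000) / (-0.045846 − 0.837600) = 1.752825 − (0.002163)/(-0.883446) = 1.755273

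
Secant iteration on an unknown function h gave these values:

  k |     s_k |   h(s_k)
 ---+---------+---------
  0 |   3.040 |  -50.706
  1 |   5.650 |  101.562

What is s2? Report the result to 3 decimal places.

s2 = 5.650 − 101.562·(5.650 − 3.040) / (101.562 − (-50.706))
   = 5.650 − (265.07682)/(152.26800) = 3.90914

3.909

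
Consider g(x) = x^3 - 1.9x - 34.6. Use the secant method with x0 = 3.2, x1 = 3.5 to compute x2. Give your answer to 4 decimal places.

3.4489

g(3.2) = -7.912000, g(3.5) = 1.625000
x2 = 3.500000 − 1.625000·(3.500000 − 3.200000) / (1.625000 − (-7.912000)) = 3.500000 − (0.487500)/(9.537000) = 3.448883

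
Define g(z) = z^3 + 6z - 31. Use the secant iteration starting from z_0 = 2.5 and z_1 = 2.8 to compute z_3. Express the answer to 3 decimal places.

g(2.5) = -0.37500, g(2.8) = 7.75200
z_2 = 2.80000 − 7.75200·(2.80000 − 2.50000) / (7.75200 − (-0.37500)) = 2.80000 − (2.32560)/(8.12700) = 2.51384
g(2.51384) = -0.03095
z_3 = 2.51384 − (-0.03095)·(2.51384 − 2.80000) / (-0.03095 − 7.75200) = 2.51384 − (0.00886)/(-7.78295) = 2.51498

2.515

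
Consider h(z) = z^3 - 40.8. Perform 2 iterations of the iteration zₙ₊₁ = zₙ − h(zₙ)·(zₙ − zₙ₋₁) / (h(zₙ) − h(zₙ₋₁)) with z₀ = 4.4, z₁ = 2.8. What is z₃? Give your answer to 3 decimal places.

h(4.4) = 44.38400, h(2.8) = -18.84800
z₂ = 2.80000 − (-18.84800)·(2.80000 − 4.40000) / (-18.84800 − 44.38400) = 2.80000 − (30.15680)/(-63.23200) = 3.27692
h(3.27692) = -5.61166
z₃ = 3.27692 − (-5.61166)·(3.27692 − 2.80000) / (-5.61166 − (-18.84800)) = 3.27692 − (-2.67633)/(13.23634) = 3.47912

3.479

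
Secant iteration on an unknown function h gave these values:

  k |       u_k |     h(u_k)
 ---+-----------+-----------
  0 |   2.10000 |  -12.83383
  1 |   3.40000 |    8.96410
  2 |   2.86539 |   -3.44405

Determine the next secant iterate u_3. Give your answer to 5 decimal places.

3.01378

u_3 = 2.86539 − (-3.44405)·(2.86539 − 3.40000) / (-3.44405 − 8.96410)
   = 2.86539 − (1.8412236)/(-12.4081500) = 3.0137782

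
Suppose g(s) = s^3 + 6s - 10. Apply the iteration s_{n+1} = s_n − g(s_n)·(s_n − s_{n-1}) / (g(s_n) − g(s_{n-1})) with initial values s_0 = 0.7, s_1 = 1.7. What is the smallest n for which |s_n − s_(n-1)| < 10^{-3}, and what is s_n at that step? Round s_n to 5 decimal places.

g(0.7) = -5.4570000, g(1.7) = 5.1130000
s_2 = 1.7000000 − 5.1130000·(1.0000000)/(10.5700000) = 1.2162725;  |Δ| = 0.4837275
g(1.2162725) = -0.9031106
s_3 = 1.2162725 − (-0.9031106)·(-0.4837275)/(-6.0161106) = 1.2888874;  |Δ| = 0.0726149
g(1.2888874) = -0.1255363
s_4 = 1.2888874 − (-0.1255363)·(0.0726149)/(0.7775743) = 1.3006108;  |Δ| = 0.0117234
g(1.3006108) = 0.0037629
s_5 = 1.3006108 − 0.0037629·(0.0117234)/(0.1292992) = 1.3002696;  |Δ| = 0.0003412
|s_5 − s_4| = 0.0003412 < 10^{-3}

n = 5, s_n = 1.30027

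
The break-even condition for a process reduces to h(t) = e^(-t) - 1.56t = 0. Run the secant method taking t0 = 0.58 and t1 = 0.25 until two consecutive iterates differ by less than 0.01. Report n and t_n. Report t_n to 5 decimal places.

n = 3, t_n = 0.42094

h(0.58) = -0.3449016, h(0.25) = 0.3888008
t2 = 0.2500000 − 0.3888008·(-0.3300000)/(0.7337024) = 0.4248723;  |Δ| = 0.1748723
h(0.4248723) = -0.0089476
t3 = 0.4248723 − (-0.0089476)·(0.1748723)/(-0.3977484) = 0.4209385;  |Δ| = 0.0039339
|t3 − t2| = 0.0039339 < 0.01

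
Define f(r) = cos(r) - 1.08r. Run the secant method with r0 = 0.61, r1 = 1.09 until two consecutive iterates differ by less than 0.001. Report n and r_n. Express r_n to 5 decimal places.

f(0.61) = 0.1608480, f(1.09) = -0.7147146
r2 = 1.0900000 − (-0.7147146)·(0.4800000)/(-0.8755627) = 0.6981799;  |Δ| = 0.3918201
f(0.6981799) = 0.0119791
r3 = 0.6981799 − 0.0119791·(-0.3918201)/(0.7266938) = 0.7046389;  |Δ| = 0.0064589
f(0.7046389) = 0.0008356
r4 = 0.7046389 − 0.0008356·(0.0064589)/(-0.0111435) = 0.7051232;  |Δ| = 0.0004843
|r4 − r3| = 0.0004843 < 0.001

n = 4, r_n = 0.70512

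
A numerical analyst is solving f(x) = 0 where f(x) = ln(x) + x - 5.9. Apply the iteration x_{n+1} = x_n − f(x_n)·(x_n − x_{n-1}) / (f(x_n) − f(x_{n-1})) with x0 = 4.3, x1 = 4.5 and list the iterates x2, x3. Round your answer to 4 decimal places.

4.4152, 4.4150

f(4.3) = -0.141385, f(4.5) = 0.104077
x2 = 4.500000 − 0.104077·(4.500000 − 4.300000) / (0.104077 − (-0.141385)) = 4.500000 − (0.020815)/(0.245462) = 4.415199
f(4.415199) = 0.000252
x3 = 4.415199 − 0.000252·(4.415199 − 4.500000) / (0.000252 − 0.104077) = 4.415199 − (-0.000021)/(-0.103826) = 4.414993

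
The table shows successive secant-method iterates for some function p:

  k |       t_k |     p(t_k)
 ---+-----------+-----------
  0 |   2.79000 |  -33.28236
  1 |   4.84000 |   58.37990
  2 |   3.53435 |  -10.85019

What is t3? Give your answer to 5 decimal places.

t3 = 3.53435 − (-10.85019)·(3.53435 − 4.84000) / (-10.85019 − 58.37990)
   = 3.53435 − (14.1665506)/(-69.2300900) = 3.7389800

3.73898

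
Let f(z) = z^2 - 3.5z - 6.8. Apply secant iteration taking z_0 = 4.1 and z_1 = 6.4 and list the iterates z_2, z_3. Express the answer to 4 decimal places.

4.7200, 4.8567

f(4.1) = -4.340000, f(6.4) = 11.760000
z_2 = 6.400000 − 11.760000·(6.400000 − 4.100000) / (11.760000 − (-4.340000)) = 6.400000 − (27.048000)/(16.100000) = 4.720000
f(4.720000) = -1.041600
z_3 = 4.720000 − (-1.041600)·(4.720000 − 6.400000) / (-1.041600 − 11.760000) = 4.720000 − (1.749888)/(-12.801600) = 4.856693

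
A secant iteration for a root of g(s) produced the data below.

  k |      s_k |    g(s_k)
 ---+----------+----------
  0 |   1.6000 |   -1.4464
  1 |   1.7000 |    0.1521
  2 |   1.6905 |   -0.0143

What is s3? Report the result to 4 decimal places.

s3 = 1.6905 − (-0.0143)·(1.6905 − 1.7000) / (-0.0143 − 0.1521)
   = 1.6905 − (0.000136)/(-0.166400) = 1.691316

1.6913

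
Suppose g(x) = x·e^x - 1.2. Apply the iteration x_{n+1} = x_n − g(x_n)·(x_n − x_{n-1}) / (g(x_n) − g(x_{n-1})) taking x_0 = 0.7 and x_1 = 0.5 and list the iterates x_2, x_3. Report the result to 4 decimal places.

0.6284, 0.6364

g(0.7) = 0.209627, g(0.5) = -0.375639
x_2 = 0.500000 − (-0.375639)·(0.500000 − 0.700000) / (-0.375639 − 0.209627) = 0.500000 − (0.075128)/(-0.585266) = 0.628365
g(0.628365) = -0.022102
x_3 = 0.628365 − (-0.022102)·(0.628365 − 0.500000) / (-0.022102 − (-0.375639)) = 0.628365 − (-0.002837)/(0.353538) = 0.636390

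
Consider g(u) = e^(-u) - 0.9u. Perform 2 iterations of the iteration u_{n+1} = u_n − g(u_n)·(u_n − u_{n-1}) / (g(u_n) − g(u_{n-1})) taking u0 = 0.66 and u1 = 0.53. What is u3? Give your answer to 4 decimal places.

g(0.66) = -0.077149, g(0.53) = 0.111605
u2 = 0.530000 − 0.111605·(0.530000 − 0.660000) / (0.111605 − (-0.077149)) = 0.530000 − (-0.014509)/(0.188754) = 0.606866
g(0.606866) = -0.001122
u3 = 0.606866 − (-0.001122)·(0.606866 − 0.530000) / (-0.001122 − 0.111605) = 0.606866 − (-0.000086)/(-0.112727) = 0.606100

0.6061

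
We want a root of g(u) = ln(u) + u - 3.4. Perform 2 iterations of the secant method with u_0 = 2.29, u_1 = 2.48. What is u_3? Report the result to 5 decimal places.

2.48837

g(2.29) = -0.2814482, g(2.48) = -0.0117414
u_2 = 2.4800000 − (-0.0117414)·(2.4800000 − 2.2900000) / (-0.0117414 − (-0.2814482)) = 2.4800000 − (-0.0022309)/(0.2697067) = 2.4882715
g(2.4882715) = -0.0001402
u_3 = 2.4882715 − (-0.0001402)·(2.4882715 − 2.4800000) / (-0.0001402 − (-0.0117414)) = 2.4882715 − (-0.0000012)/(0.0116012) = 2.4883715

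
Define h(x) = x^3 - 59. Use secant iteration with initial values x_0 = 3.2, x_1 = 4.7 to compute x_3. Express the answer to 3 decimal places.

3.867

h(3.2) = -26.23200, h(4.7) = 44.82300
x_2 = 4.70000 − 44.82300·(4.70000 − 3.20000) / (44.82300 − (-26.23200)) = 4.70000 − (67.23450)/(71.05500) = 3.75377
h(3.75377) = -6.10649
x_3 = 3.75377 − (-6.10649)·(3.75377 − 4.70000) / (-6.10649 − 44.82300) = 3.75377 − (5.77816)/(-50.92949) = 3.86722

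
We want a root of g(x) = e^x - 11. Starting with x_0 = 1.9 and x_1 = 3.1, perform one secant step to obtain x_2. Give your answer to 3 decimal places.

g(1.9) = -4.31411, g(3.1) = 11.19795
x_2 = 3.10000 − 11.19795·(3.10000 − 1.90000) / (11.19795 − (-4.31411)) = 3.10000 − (13.43754)/(15.51206) = 2.23374

2.234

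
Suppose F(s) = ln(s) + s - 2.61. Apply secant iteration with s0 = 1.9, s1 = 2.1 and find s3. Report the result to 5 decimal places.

F(1.9) = -0.0681461, F(2.1) = 0.2319373
s2 = 2.1000000 − 0.2319373·(2.1000000 − 1.9000000) / (0.2319373 − (-0.0681461)) = 2.1000000 − (0.0463875)/(0.3000835) = 1.9454181
F(1.9454181) = 0.0008950
s3 = 1.9454181 − 0.0008950·(1.9454181 − 2.1000000) / (0.0008950 − 0.2319373) = 1.9454181 − (-0.0001384)/(-0.2310423) = 1.9448193

1.94482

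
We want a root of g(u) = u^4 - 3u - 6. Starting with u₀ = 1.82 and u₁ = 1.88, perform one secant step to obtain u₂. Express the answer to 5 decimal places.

g(1.82) = -0.4880062, g(1.88) = 0.8519834
u₂ = 1.8800000 − 0.8519834·(1.8800000 − 1.8200000) / (0.8519834 − (-0.4880062)) = 1.8800000 − (0.0511190)/(1.3399896) = 1.8418512

1.84185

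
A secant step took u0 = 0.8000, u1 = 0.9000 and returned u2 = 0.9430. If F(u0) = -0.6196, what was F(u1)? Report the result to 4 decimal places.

-0.1863

The secant line through (0.8000, -0.6196) and (0.9000, F(u1)) crosses zero at u2 = 0.9430.
So (0.8000, -0.6196), (0.9000, F(u1)), (0.9430, 0) are collinear:
F(u1) = -0.6196 · (0.9000 − 0.9430) / (0.8000 − 0.9430) = -0.6196 · (-0.043000)/(-0.143000) = -0.186313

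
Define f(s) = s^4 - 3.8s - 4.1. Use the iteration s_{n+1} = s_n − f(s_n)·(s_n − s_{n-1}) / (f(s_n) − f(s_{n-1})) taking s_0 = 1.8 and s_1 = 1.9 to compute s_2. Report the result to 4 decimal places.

1.8205

f(1.8) = -0.442400, f(1.9) = 1.712100
s_2 = 1.900000 − 1.712100·(1.900000 − 1.800000) / (1.712100 − (-0.442400)) = 1.900000 − (0.171210)/(2.154500) = 1.820534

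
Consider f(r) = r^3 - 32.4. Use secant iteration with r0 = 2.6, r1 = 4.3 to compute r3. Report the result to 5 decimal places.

f(2.6) = -14.8240000, f(4.3) = 47.1070000
r2 = 4.3000000 − 47.1070000·(4.3000000 − 2.6000000) / (47.1070000 − (-14.8240000)) = 4.3000000 − (80.0819000)/(61.9310000) = 3.0069174
f(3.0069174) = -5.2127999
r3 = 3.0069174 − (-5.2127999)·(3.0069174 − 4.3000000) / (-5.2127999 − 47.1070000) = 3.0069174 − (6.7405809)/(-52.3197999) = 3.1357516

3.13575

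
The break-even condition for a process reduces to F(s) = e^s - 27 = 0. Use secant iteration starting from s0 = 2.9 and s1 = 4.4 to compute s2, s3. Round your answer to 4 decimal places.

F(2.9) = -8.825855, F(4.4) = 54.450869
s2 = 4.400000 − 54.450869·(4.400000 − 2.900000) / (54.450869 − (-8.825855)) = 4.400000 − (81.676303)/(63.276723) = 3.109220
F(3.109220) = -4.596428
s3 = 3.109220 − (-4.596428)·(3.109220 − 4.400000) / (-4.596428 − 54.450869) = 3.109220 − (5.932975)/(-59.047297) = 3.209699

3.1092, 3.2097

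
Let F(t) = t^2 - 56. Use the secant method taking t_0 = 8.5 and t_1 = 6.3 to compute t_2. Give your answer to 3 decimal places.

7.402

F(8.5) = 16.25000, F(6.3) = -16.31000
t_2 = 6.30000 − (-16.31000)·(6.30000 − 8.50000) / (-16.31000 − 16.25000) = 6.30000 − (35.88200)/(-32.56000) = 7.40203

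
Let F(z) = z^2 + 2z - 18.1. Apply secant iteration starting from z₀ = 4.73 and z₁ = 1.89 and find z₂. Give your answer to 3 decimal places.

F(4.73) = 13.73290, F(1.89) = -10.74790
z₂ = 1.89000 − (-10.74790)·(1.89000 − 4.73000) / (-10.74790 − 13.73290) = 1.89000 − (30.52404)/(-24.48080) = 3.13686

3.137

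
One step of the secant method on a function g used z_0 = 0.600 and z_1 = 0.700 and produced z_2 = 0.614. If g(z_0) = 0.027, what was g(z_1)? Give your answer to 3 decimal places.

-0.166

The secant line through (0.600, 0.027) and (0.700, g(z_1)) crosses zero at z_2 = 0.614.
So (0.600, 0.027), (0.700, g(z_1)), (0.614, 0) are collinear:
g(z_1) = 0.027 · (0.700 − 0.614) / (0.600 − 0.614) = 0.027 · (0.08600)/(-0.01400) = -0.16586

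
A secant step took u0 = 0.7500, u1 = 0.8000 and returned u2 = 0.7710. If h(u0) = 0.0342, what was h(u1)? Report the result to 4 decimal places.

-0.0472

The secant line through (0.7500, 0.0342) and (0.8000, h(u1)) crosses zero at u2 = 0.7710.
So (0.7500, 0.0342), (0.8000, h(u1)), (0.7710, 0) are collinear:
h(u1) = 0.0342 · (0.8000 − 0.7710) / (0.7500 − 0.7710) = 0.0342 · (0.029000)/(-0.021000) = -0.047229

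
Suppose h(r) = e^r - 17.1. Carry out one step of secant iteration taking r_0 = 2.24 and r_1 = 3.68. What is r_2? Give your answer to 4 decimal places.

h(2.24) = -7.706669, h(3.68) = 22.546394
r_2 = 3.680000 − 22.546394·(3.680000 − 2.240000) / (22.546394 − (-7.706669)) = 3.680000 − (32.466807)/(30.253063) = 2.606826

2.6068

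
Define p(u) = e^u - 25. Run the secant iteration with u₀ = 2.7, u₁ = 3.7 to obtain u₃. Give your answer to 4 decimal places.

p(2.7) = -10.120268, p(3.7) = 15.447304
u₂ = 3.700000 − 15.447304·(3.700000 − 2.700000) / (15.447304 − (-10.120268)) = 3.700000 − (15.447304)/(25.567573) = 3.095824
p(3.095824) = -2.894546
u₃ = 3.095824 − (-2.894546)·(3.095824 − 3.700000) / (-2.894546 − 15.447304) = 3.095824 − (1.748814)/(-18.341850) = 3.191170

3.1912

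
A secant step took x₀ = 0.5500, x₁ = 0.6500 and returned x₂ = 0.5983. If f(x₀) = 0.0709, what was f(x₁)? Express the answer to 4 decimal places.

-0.0759

The secant line through (0.5500, 0.0709) and (0.6500, f(x₁)) crosses zero at x₂ = 0.5983.
So (0.5500, 0.0709), (0.6500, f(x₁)), (0.5983, 0) are collinear:
f(x₁) = 0.0709 · (0.6500 − 0.5983) / (0.5500 − 0.5983) = 0.0709 · (0.051700)/(-0.048300) = -0.075891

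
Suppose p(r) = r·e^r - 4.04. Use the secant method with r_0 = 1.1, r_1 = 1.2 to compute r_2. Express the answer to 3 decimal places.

1.208

p(1.1) = -0.73542, p(1.2) = -0.05586
r_2 = 1.20000 − (-0.05586)·(1.20000 − 1.10000) / (-0.05586 − (-0.73542)) = 1.20000 − (-0.00559)/(0.67956) = 1.20822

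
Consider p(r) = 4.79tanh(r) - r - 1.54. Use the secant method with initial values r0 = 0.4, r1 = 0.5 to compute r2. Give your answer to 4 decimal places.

0.4409

p(0.4) = -0.120044, p(0.5) = 0.173541
r2 = 0.500000 − 0.173541·(0.500000 − 0.400000) / (0.173541 − (-0.120044)) = 0.500000 − (0.017354)/(0.293586) = 0.440889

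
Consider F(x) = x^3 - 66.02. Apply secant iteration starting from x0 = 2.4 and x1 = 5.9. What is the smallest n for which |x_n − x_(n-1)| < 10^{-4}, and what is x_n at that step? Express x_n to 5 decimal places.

F(2.4) = -52.1960000, F(5.9) = 139.3590000
x2 = 5.9000000 − 139.3590000·(3.5000000)/(191.5550000) = 3.3537000;  |Δ| = 2.5463000
F(3.3537000) = -28.2999182
x3 = 3.3537000 − (-28.2999182)·(-2.5463000)/(-167.6589182) = 3.7835016;  |Δ| = 0.4298017
F(3.7835016) = -11.8596101
x4 = 3.7835016 − (-11.8596101)·(0.4298017)/(16.4403081) = 4.0935494;  |Δ| = 0.3100477
F(4.0935494) = 2.5762065
x5 = 4.0935494 − 2.5762065·(0.3100477)/(14.4358166) = 4.0382185;  |Δ| = 0.0553309
F(4.0382185) = -0.1679304
x6 = 4.0382185 − (-0.1679304)·(-0.0553309)/(-2.7441369) = 4.0416045;  |Δ| = 0.0033860
F(4.0416045) = -0.0021411
x7 = 4.0416045 − (-0.0021411)·(0.0033860)/(0.1657893) = 4.0416482;  |Δ| = 0.0000437
|x7 − x6| = 0.0000437 < 10^{-4}

n = 7, x_n = 4.04165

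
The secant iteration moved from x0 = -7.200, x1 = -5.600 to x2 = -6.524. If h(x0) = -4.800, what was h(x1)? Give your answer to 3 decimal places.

6.561

The secant line through (-7.200, -4.800) and (-5.600, h(x1)) crosses zero at x2 = -6.524.
So (-7.200, -4.800), (-5.600, h(x1)), (-6.524, 0) are collinear:
h(x1) = -4.800 · (-5.600 − (-6.524)) / (-7.200 − (-6.524)) = -4.800 · (0.92400)/(-0.67600) = 6.56095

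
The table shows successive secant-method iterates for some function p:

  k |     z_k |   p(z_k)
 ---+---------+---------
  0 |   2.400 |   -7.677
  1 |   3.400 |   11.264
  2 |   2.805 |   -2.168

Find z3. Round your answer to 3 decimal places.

2.901

z3 = 2.805 − (-2.168)·(2.805 − 3.400) / (-2.168 − 11.264)
   = 2.805 − (1.28996)/(-13.43200) = 2.90104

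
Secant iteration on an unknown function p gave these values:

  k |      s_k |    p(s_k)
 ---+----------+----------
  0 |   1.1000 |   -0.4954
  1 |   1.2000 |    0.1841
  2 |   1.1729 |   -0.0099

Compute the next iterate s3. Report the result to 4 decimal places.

s3 = 1.1729 − (-0.0099)·(1.1729 − 1.2000) / (-0.0099 − 0.1841)
   = 1.1729 − (0.000268)/(-0.194000) = 1.174283

1.1743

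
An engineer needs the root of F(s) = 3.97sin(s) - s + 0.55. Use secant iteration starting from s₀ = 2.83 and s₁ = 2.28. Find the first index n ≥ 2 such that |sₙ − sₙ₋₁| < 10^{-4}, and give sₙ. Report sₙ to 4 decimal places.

F(2.83) = -1.062897, F(2.28) = 1.282756
s₂ = 2.280000 − 1.282756·(-0.550000)/(2.345654) = 2.580776;  |Δ| = 0.300776
F(2.580776) = 0.080780
s₃ = 2.580776 − 0.080780·(0.300776)/(-1.201976) = 2.600990;  |Δ| = 0.020214
F(2.600990) = -0.007817
s₄ = 2.600990 − (-0.007817)·(0.020214)/(-0.088597) = 2.599206;  |Δ| = 0.001784
F(2.599206) = 0.000034
s₅ = 2.599206 − 0.000034·(-0.001784)/(0.007851) = 2.599214;  |Δ| = 0.000008
|s₅ − s₄| = 0.000008 < 10^{-4}

n = 5, sₙ = 2.5992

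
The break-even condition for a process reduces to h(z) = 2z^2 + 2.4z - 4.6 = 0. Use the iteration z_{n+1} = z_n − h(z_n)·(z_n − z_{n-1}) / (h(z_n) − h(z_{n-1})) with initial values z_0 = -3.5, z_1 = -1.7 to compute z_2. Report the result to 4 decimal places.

-2.0625

h(-3.5) = 11.500000, h(-1.7) = -2.900000
z_2 = -1.700000 − (-2.900000)·(-1.700000 − (-3.500000)) / (-2.900000 − 11.500000) = -1.700000 − (-5.220000)/(-14.400000) = -2.062500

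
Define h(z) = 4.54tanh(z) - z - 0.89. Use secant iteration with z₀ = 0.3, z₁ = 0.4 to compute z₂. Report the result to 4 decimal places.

0.2562

h(0.3) = 0.132559, h(0.4) = 0.434968
z₂ = 0.400000 − 0.434968·(0.400000 − 0.300000) / (0.434968 − 0.132559) = 0.400000 − (0.043497)/(0.302409) = 0.256166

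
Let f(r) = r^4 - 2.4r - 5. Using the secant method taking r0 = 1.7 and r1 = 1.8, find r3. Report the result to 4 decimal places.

f(1.7) = -0.727900, f(1.8) = 1.177600
r2 = 1.800000 − 1.177600·(1.800000 − 1.700000) / (1.177600 − (-0.727900)) = 1.800000 − (0.117760)/(1.905500) = 1.738200
f(1.738200) = -0.043190
r3 = 1.738200 − (-0.043190)·(1.738200 − 1.800000) / (-0.043190 − 1.177600) = 1.738200 − (0.002669)/(-1.220790) = 1.740386

1.7404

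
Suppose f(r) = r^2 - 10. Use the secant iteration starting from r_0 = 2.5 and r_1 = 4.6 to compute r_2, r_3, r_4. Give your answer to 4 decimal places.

3.0282, 3.1370, 3.1628

f(2.5) = -3.750000, f(4.6) = 11.160000
r_2 = 4.600000 − 11.160000·(4.600000 − 2.500000) / (11.160000 − (-3.750000)) = 4.600000 − (23.436000)/(14.910000) = 3.028169
f(3.028169) = -0.830192
r_3 = 3.028169 − (-0.830192)·(3.028169 − 4.600000) / (-0.830192 − 11.160000) = 3.028169 − (1.304922)/(-11.990192) = 3.137001
f(3.137001) = -0.159222
r_4 = 3.137001 − (-0.159222)·(3.137001 − 3.028169) / (-0.159222 − (-0.830192)) = 3.137001 − (-0.017328)/(0.670971) = 3.162827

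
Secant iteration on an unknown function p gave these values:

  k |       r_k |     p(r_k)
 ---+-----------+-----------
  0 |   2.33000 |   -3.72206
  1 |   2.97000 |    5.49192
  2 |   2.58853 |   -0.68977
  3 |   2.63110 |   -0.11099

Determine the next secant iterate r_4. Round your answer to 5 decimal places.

r_4 = 2.63110 − (-0.11099)·(2.63110 − 2.58853) / (-0.11099 − (-0.68977))
   = 2.63110 − (-0.0047248)/(0.5787800) = 2.6392635

2.63926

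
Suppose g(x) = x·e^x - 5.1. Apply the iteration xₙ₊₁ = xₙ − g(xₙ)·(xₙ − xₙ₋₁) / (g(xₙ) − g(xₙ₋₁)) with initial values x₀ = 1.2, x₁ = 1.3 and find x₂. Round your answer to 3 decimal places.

1.342

g(1.2) = -1.11586, g(1.3) = -0.32991
x₂ = 1.30000 − (-0.32991)·(1.30000 − 1.20000) / (-0.32991 − (-1.11586)) = 1.30000 − (-0.03299)/(0.78595) = 1.34198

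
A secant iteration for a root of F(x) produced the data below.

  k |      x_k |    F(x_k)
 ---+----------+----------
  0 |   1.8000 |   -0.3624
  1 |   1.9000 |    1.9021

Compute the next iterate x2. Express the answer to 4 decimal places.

1.8160

x2 = 1.9000 − 1.9021·(1.9000 − 1.8000) / (1.9021 − (-0.3624))
   = 1.9000 − (0.190210)/(2.264500) = 1.816004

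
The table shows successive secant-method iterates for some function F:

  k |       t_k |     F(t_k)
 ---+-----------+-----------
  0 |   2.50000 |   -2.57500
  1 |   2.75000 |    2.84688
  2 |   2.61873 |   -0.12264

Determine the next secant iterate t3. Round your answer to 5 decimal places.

2.62415

t3 = 2.61873 − (-0.12264)·(2.61873 − 2.75000) / (-0.12264 − 2.84688)
   = 2.61873 − (0.0160990)/(-2.9695200) = 2.6241514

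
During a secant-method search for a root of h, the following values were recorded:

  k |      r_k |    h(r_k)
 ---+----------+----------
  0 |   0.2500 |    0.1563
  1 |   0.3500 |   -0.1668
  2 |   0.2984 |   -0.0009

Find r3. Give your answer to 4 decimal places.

r3 = 0.2984 − (-0.0009)·(0.2984 − 0.3500) / (-0.0009 − (-0.1668))
   = 0.2984 − (0.000046)/(0.165900) = 0.298120

0.2981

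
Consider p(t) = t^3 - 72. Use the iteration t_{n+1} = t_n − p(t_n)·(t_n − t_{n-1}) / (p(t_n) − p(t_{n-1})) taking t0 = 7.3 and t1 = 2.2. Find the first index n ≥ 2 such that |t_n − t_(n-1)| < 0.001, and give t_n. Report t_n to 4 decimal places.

p(7.3) = 317.017000, p(2.2) = -61.352000
t2 = 2.200000 − (-61.352000)·(-5.100000)/(-378.369000) = 3.026958;  |Δ| = 0.826958
p(3.026958) = -44.265579
t3 = 3.026958 − (-44.265579)·(0.826958)/(17.086421) = 5.169347;  |Δ| = 2.142389
p(5.169347) = 66.136070
t4 = 5.169347 − 66.136070·(2.142389)/(110.401649) = 3.885950;  |Δ| = 1.283398
p(3.885950) = -13.319815
t5 = 3.885950 − (-13.319815)·(-1.283398)/(-79.455885) = 4.101096;  |Δ| = 0.215146
p(4.101096) = -3.023735
t6 = 4.101096 − (-3.023735)·(0.215146)/(10.296080) = 4.164279;  |Δ| = 0.063184
p(4.164279) = 0.213692
t7 = 4.164279 − 0.213692·(0.063184)/(3.237427) = 4.160109;  |Δ| = 0.004171
p(4.160109) = -0.003058
t8 = 4.160109 − (-0.003058)·(-0.004171)/(-0.216750) = 4.160168;  |Δ| = 0.000059
|t8 − t7| = 0.000059 < 0.001

n = 8, t_n = 4.1602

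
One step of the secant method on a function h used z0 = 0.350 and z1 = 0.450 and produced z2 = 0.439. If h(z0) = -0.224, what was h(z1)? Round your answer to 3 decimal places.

0.028

The secant line through (0.350, -0.224) and (0.450, h(z1)) crosses zero at z2 = 0.439.
So (0.350, -0.224), (0.450, h(z1)), (0.439, 0) are collinear:
h(z1) = -0.224 · (0.450 − 0.439) / (0.350 − 0.439) = -0.224 · (0.01100)/(-0.08900) = 0.02769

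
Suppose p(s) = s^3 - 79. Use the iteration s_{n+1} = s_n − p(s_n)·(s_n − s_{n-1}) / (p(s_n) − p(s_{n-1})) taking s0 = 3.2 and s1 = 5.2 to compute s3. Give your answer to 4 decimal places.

4.2463

p(3.2) = -46.232000, p(5.2) = 61.608000
s2 = 5.200000 − 61.608000·(5.200000 − 3.200000) / (61.608000 − (-46.232000)) = 5.200000 − (123.216000)/(107.840000) = 4.057418
p(4.057418) = -12.204165
s3 = 4.057418 − (-12.204165)·(4.057418 − 5.200000) / (-12.204165 − 61.608000) = 4.057418 − (13.944255)/(-73.812165) = 4.246334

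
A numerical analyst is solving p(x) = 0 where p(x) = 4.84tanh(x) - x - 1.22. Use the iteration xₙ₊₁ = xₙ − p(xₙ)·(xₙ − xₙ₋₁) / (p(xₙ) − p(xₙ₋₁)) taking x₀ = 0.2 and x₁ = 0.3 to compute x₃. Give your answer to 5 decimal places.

p(0.2) = -0.4647035, p(0.3) = -0.1100470
x₂ = 0.3000000 − (-0.1100470)·(0.3000000 − 0.2000000) / (-0.1100470 − (-0.4647035)) = 0.3000000 − (-0.0110047)/(0.3546565) = 0.3310292
p(0.3310292) = -0.0049143
x₃ = 0.3310292 − (-0.0049143)·(0.3310292 − 0.3000000) / (-0.0049143 − (-0.1100470)) = 0.3310292 − (-0.0001525)/(0.1051327) = 0.3324796

0.33248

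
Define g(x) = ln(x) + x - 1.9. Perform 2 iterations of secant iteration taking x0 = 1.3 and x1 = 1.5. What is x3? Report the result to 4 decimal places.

g(1.3) = -0.337636, g(1.5) = 0.005465
x2 = 1.500000 − 0.005465·(1.500000 − 1.300000) / (0.005465 − (-0.337636)) = 1.500000 − (0.001093)/(0.343101) = 1.496814
g(1.496814) = 0.000153
x3 = 1.496814 − 0.000153·(1.496814 − 1.500000) / (0.000153 − 0.005465) = 1.496814 − (0.000000)/(-0.005312) = 1.496722

1.4967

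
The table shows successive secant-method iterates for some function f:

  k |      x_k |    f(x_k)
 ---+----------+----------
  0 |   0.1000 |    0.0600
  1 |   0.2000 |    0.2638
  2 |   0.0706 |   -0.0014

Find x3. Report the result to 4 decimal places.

0.0713

x3 = 0.0706 − (-0.0014)·(0.0706 − 0.2000) / (-0.0014 − 0.2638)
   = 0.0706 − (0.000181)/(-0.265200) = 0.071283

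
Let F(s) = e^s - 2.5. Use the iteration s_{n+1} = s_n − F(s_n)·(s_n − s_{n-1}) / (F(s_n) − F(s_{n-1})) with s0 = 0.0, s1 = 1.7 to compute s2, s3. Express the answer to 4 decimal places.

0.5700, 0.7931

F(0.0) = -1.500000, F(1.7) = 2.973947
s2 = 1.700000 − 2.973947·(1.700000 − 0.000000) / (2.973947 − (-1.500000)) = 1.700000 − (5.055711)/(4.473947) = 0.569966
F(0.569966) = -0.731792
s3 = 0.569966 − (-0.731792)·(0.569966 − 1.700000) / (-0.731792 − 2.973947) = 0.569966 − (0.826950)/(-3.705740) = 0.793120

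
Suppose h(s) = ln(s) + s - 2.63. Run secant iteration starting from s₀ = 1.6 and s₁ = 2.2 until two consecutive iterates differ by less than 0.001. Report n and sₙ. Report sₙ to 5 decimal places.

h(1.6) = -0.5599964, h(2.2) = 0.3584574
s₂ = 2.2000000 − 0.3584574·(0.6000000)/(0.9184537) = 1.9658299;  |Δ| = 0.2341701
h(1.9658299) = 0.0117444
s₃ = 1.9658299 − 0.0117444·(-0.2341701)/(-0.3467130) = 1.9578977;  |Δ| = 0.0079322
h(1.9578977) = -0.0002310
s₄ = 1.9578977 − (-0.0002310)·(-0.0079322)/(-0.0119753) = 1.9580507;  |Δ| = 0.0001530
|s₄ − s₃| = 0.0001530 < 0.001

n = 4, sₙ = 1.95805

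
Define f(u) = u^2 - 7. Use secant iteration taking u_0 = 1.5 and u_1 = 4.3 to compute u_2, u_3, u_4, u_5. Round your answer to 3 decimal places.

f(1.5) = -4.75000, f(4.3) = 11.49000
u_2 = 4.30000 − 11.49000·(4.30000 − 1.50000) / (11.49000 − (-4.75000)) = 4.30000 − (32.17200)/(16.24000) = 2.31897
f(2.31897) = -1.62240
u_3 = 2.31897 − (-1.62240)·(2.31897 − 4.30000) / (-1.62240 − 11.49000) = 2.31897 − (3.21403)/(-13.11240) = 2.56408
f(2.56408) = -0.42550
u_4 = 2.56408 − (-0.42550)·(2.56408 − 2.31897) / (-0.42550 − (-1.62240)) = 2.56408 − (-0.10430)/(1.19690) = 2.65122
f(2.65122) = 0.02895
u_5 = 2.65122 − 0.02895·(2.65122 − 2.56408) / (0.02895 − (-0.42550)) = 2.65122 − (0.00252)/(0.45445) = 2.64567

2.319, 2.564, 2.651, 2.646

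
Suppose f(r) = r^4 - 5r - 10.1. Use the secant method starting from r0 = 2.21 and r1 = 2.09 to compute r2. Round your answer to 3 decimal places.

f(2.21) = 2.70443, f(2.09) = -1.46970
r2 = 2.09000 − (-1.46970)·(2.09000 − 2.21000) / (-1.46970 − 2.70443) = 2.09000 − (0.17636)/(-4.17414) = 2.13225

2.132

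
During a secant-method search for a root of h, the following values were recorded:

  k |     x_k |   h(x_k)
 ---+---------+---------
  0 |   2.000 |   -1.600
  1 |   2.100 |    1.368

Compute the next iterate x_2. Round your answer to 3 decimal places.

x_2 = 2.100 − 1.368·(2.100 − 2.000) / (1.368 − (-1.600))
   = 2.100 − (0.13680)/(2.96800) = 2.05391

2.054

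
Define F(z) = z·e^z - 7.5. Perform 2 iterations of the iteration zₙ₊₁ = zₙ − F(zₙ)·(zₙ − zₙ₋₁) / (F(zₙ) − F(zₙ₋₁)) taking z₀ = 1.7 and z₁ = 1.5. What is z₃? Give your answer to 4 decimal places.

F(1.7) = 1.805711, F(1.5) = -0.777466
z₂ = 1.500000 − (-0.777466)·(1.500000 − 1.700000) / (-0.777466 − 1.805711) = 1.500000 − (0.155493)/(-2.583177) = 1.560195
F(1.560195) = -0.073868
z₃ = 1.560195 − (-0.073868)·(1.560195 − 1.500000) / (-0.073868 − (-0.777466)) = 1.560195 − (-0.004446)/(0.703598) = 1.566514

1.5665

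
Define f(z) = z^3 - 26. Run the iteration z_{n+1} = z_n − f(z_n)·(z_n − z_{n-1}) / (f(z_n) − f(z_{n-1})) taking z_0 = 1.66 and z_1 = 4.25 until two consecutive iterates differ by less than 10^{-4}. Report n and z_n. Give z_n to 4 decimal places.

f(1.66) = -21.425704, f(4.25) = 50.765625
z_2 = 4.250000 − 50.765625·(2.590000)/(72.191329) = 2.428688;  |Δ| = 1.821312
f(2.428688) = -11.674331
z_3 = 2.428688 − (-11.674331)·(-1.821312)/(-62.439956) = 2.769216;  |Δ| = 0.340529
f(2.769216) = -4.764101
z_4 = 2.769216 − (-4.764101)·(0.340529)/(6.910230) = 3.003986;  |Δ| = 0.234770
f(3.003986) = 1.107770
z_5 = 3.003986 − 1.107770·(0.234770)/(5.871871) = 2.959695;  |Δ| = 0.044291
f(2.959695) = -0.073675
z_6 = 2.959695 − (-0.073675)·(-0.044291)/(-1.181445) = 2.962457;  |Δ| = 0.002762
f(2.962457) = -0.001024
z_7 = 2.962457 − (-0.001024)·(0.002762)/(0.072651) = 2.962496;  |Δ| = 0.000039
|z_7 − z_6| = 0.000039 < 10^{-4}

n = 7, z_n = 2.9625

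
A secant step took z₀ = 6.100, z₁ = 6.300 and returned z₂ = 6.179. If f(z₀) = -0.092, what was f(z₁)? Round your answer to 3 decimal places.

0.141

The secant line through (6.100, -0.092) and (6.300, f(z₁)) crosses zero at z₂ = 6.179.
So (6.100, -0.092), (6.300, f(z₁)), (6.179, 0) are collinear:
f(z₁) = -0.092 · (6.300 − 6.179) / (6.100 − 6.179) = -0.092 · (0.12100)/(-0.07900) = 0.14091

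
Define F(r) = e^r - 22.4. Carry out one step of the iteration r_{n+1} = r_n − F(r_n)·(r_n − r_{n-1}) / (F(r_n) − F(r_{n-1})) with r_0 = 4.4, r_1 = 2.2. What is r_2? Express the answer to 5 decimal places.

2.60628

F(4.4) = 59.0508687, F(2.2) = -13.3749865
r_2 = 2.2000000 − (-13.3749865)·(2.2000000 − 4.4000000) / (-13.3749865 − 59.0508687) = 2.2000000 − (29.4249703)/(-72.4258552) = 2.6062772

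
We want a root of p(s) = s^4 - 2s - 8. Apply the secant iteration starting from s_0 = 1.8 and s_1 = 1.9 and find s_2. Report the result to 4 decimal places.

p(1.8) = -1.102400, p(1.9) = 1.232100
s_2 = 1.900000 − 1.232100·(1.900000 − 1.800000) / (1.232100 − (-1.102400)) = 1.900000 − (0.123210)/(2.334500) = 1.847222

1.8472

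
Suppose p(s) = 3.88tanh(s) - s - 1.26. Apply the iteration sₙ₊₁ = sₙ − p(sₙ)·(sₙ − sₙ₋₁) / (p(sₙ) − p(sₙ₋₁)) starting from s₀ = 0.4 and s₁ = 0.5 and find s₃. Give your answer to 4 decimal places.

p(0.4) = -0.185798, p(0.5) = 0.033015
s₂ = 0.500000 − 0.033015·(0.500000 − 0.400000) / (0.033015 − (-0.185798)) = 0.500000 − (0.003301)/(0.218813) = 0.484912
p(0.484912) = 0.001743
s₃ = 0.484912 − 0.001743·(0.484912 − 0.500000) / (0.001743 − 0.033015) = 0.484912 − (-0.000026)/(-0.031272) = 0.484071

0.4841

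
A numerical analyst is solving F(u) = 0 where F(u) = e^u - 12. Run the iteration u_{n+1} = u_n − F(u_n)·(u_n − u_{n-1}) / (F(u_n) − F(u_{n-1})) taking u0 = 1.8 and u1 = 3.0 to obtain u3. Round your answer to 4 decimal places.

2.4424

F(1.8) = -5.950353, F(3.0) = 8.085537
u2 = 3.000000 − 8.085537·(3.000000 − 1.800000) / (8.085537 − (-5.950353)) = 3.000000 − (9.702644)/(14.035889) = 2.308726
F(2.308726) = -1.938401
u3 = 2.308726 − (-1.938401)·(2.308726 − 3.000000) / (-1.938401 − 8.085537) = 2.308726 − (1.339966)/(-10.023938) = 2.442403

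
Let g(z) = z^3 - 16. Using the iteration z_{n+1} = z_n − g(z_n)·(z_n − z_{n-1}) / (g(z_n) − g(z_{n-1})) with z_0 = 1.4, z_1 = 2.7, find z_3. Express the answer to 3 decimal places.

2.513

g(1.4) = -13.25600, g(2.7) = 3.68300
z_2 = 2.70000 − 3.68300·(2.70000 − 1.40000) / (3.68300 − (-13.25600)) = 2.70000 − (4.78790)/(16.93900) = 2.41734
g(2.41734) = -1.87411
z_3 = 2.41734 − (-1.87411)·(2.41734 − 2.70000) / (-1.87411 − 3.68300) = 2.41734 − (0.52973)/(-5.55711) = 2.51267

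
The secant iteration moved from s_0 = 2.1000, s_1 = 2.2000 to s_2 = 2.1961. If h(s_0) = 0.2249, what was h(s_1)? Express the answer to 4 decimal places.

-0.0091

The secant line through (2.1000, 0.2249) and (2.2000, h(s_1)) crosses zero at s_2 = 2.1961.
So (2.1000, 0.2249), (2.2000, h(s_1)), (2.1961, 0) are collinear:
h(s_1) = 0.2249 · (2.2000 − 2.1961) / (2.1000 − 2.1961) = 0.2249 · (0.003900)/(-0.096100) = -0.009127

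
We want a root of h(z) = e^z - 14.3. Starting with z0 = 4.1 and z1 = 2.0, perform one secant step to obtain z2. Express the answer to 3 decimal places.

h(4.1) = 46.04029, h(2.0) = -6.91094
z2 = 2.00000 − (-6.91094)·(2.00000 − 4.10000) / (-6.91094 − 46.04029) = 2.00000 − (14.51298)/(-52.95123) = 2.27408

2.274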